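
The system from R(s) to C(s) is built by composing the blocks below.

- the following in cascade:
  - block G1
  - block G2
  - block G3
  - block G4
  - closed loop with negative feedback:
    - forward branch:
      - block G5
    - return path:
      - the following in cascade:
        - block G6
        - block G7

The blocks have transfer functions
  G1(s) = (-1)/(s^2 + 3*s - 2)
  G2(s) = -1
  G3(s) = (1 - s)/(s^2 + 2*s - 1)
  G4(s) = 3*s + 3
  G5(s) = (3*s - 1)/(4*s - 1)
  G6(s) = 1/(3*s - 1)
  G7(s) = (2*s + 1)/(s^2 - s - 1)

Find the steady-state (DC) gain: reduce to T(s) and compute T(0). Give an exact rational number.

First reduce the diagram to T(s).

(1) reduce the series chain G6, G7; result (2*s + 1)/(3*s^3 - 4*s^2 - 2*s + 1)
(2) collapse the loop (G5 forward, (G6*G7) return); result (3*s^3 - 4*s^2 - 2*s + 1)/(4*s^3 - 5*s^2 - s + 2)
(3) cascade G1, G2, G3, G4, [G5/(1+G5*(G6*G7))]; result (-9*s^4 + 3*s^3 + 18*s^2 + 3*s - 3)/(4*s^6 + 19*s^5 + 5*s^4 - 41*s^3 + 9*s^2 + 12*s - 4)
That last expression is T(s); at s = 0 only the constant terms survive, so T(0) = -3/(-4) = 3/4.

Answer: 3/4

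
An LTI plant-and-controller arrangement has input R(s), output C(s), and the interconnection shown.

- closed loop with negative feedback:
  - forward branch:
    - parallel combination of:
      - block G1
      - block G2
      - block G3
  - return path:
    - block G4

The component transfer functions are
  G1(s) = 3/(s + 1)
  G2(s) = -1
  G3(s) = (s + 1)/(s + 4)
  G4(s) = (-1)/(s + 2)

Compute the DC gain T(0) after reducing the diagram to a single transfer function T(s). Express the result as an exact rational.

The answer is -18.

Reasoning:
1. reduce the parallel group G1, G2, G3: 9/(s^2 + 5*s + 4)
2. close the feedback loop around (G1+G2+G3), G4: (9*s + 18)/(s^3 + 7*s^2 + 14*s - 1)
DC gain: substitute s = 0 into T(s) from step 2: T(0) = 18/(-1) = -18.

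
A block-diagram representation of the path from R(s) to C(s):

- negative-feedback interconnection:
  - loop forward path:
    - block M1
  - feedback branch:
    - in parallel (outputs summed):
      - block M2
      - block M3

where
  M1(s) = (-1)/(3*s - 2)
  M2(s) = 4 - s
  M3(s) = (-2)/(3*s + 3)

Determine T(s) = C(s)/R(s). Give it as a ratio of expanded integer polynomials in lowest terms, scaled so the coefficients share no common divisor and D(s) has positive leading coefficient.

[1] add M2, M3 (parallel); result (-3*s^2 + 9*s + 10)/(3*s + 3)
[2] close the feedback loop around M1, (M2+M3): this yields T(s), and no further normalization is needed

Hence the answer: (-3*s - 3)/(12*s^2 - 6*s - 16)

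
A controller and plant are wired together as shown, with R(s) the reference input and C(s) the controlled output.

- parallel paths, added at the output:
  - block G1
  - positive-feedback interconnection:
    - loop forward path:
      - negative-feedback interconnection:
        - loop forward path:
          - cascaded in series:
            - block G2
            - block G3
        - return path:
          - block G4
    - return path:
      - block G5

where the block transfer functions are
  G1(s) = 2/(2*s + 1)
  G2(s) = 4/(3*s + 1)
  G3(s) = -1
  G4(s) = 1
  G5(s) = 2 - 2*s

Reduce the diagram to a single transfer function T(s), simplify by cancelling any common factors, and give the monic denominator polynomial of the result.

First reduce the diagram to T(s).

(1) series reduction of G2, G3 = (-4)/(3*s + 1)
(2) reduce the feedback loop with forward (G2*G3) and return G4 = (-4)/(3*s - 3)
(3) apply the feedback formula to [(G2*G3)/(1+(G2*G3)*G4)], G5 = 4/(5*s - 5)
(4) sum the parallel branches G1, [[(G2*G3)/(1+(G2*G3)*G4)]/(1-[(G2*G3)/(1+(G2*G3)*G4)]*G5)] = (18*s - 6)/(10*s^2 - 5*s - 5)
No further cancellation is possible in the step-4 result, so that is T(s). Its denominator becomes monic after dividing by the leading coefficient 10.

Answer: s^2 - s/2 - 1/2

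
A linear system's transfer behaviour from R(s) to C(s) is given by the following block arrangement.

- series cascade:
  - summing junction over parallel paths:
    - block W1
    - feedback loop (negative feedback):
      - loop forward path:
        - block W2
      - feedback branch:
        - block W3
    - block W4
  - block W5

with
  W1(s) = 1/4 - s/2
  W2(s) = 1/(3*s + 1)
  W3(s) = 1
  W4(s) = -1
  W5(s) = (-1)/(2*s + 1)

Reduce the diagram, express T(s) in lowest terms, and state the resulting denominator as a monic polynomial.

The answer is s^2 + 7*s/6 + 1/3.

Reasoning:
1. feedback reduction of W2, W3: 1/(3*s + 2)
2. parallel reduction of W1, [W2/(1+W2*W3)], W4: (-6*s^2 - 13*s - 2)/(12*s + 8)
3. cascade (W1+[W2/(1+W2*W3)]+W4), W5: (6*s^2 + 13*s + 2)/(24*s^2 + 28*s + 8)
Step 3 gives the fully reduced T(s), with no common factor left to cancel. The denominator's leading coefficient is 24, so divide each of its coefficients by 24 to get the monic form.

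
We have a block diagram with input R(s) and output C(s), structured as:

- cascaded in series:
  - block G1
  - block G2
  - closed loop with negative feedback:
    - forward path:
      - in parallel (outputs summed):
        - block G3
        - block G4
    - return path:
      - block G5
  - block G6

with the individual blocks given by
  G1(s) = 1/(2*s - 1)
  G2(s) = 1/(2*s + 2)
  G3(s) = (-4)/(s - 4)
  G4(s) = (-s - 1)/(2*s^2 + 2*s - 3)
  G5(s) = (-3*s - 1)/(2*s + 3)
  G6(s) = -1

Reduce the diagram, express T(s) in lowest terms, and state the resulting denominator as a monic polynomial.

Reducing step by step:

Step 1. reduce the parallel group G3, G4 -> (-9*s^2 - 5*s + 16)/(2*s^3 - 6*s^2 - 11*s + 12)
Step 2. close the feedback loop around (G3+G4), G5 -> (-18*s^3 - 37*s^2 + 17*s + 48)/(4*s^4 + 21*s^3 - 16*s^2 - 52*s + 20)
Step 3. cascade G1, G2, [(G3+G4)/(1+(G3+G4)*G5)], G6 -> (18*s^3 + 37*s^2 - 17*s - 48)/(16*s^6 + 92*s^5 - 30*s^4 - 282*s^3 + 8*s^2 + 144*s - 40)
The result of step 3 is T(s) in lowest terms. Its denominator has leading coefficient 16; dividing the denominator through by 16 makes it monic.

Answer: s^6 + 23*s^5/4 - 15*s^4/8 - 141*s^3/8 + s^2/2 + 9*s - 5/2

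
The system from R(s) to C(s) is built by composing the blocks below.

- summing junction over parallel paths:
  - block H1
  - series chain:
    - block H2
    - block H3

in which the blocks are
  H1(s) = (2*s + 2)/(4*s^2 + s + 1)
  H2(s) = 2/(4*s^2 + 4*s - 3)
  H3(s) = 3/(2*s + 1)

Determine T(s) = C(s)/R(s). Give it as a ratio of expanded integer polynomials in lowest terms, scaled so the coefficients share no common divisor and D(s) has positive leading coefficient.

1. cascade H2, H3 = 6/(8*s^3 + 12*s^2 - 2*s - 3)
2. sum the parallel branches H1, (H2*H3): this yields T(s), and no further normalization is needed

Hence the answer: (16*s^4 + 40*s^3 + 44*s^2 - 4*s)/(32*s^5 + 56*s^4 + 12*s^3 - 2*s^2 - 5*s - 3)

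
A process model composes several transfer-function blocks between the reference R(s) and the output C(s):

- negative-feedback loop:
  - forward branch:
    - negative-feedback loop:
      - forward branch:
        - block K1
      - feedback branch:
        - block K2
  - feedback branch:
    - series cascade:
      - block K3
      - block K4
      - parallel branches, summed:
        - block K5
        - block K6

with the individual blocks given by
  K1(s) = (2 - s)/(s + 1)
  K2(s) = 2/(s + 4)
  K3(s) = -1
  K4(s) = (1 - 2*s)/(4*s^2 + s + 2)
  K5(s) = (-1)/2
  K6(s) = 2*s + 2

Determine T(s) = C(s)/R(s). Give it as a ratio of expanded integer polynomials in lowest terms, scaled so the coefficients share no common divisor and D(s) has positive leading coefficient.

[1] apply the feedback formula to K1, K2: (-s^2 - 2*s + 8)/(s^2 + 3*s + 8)
[2] reduce the parallel group K5, K6: 2*s + 3/2
[3] multiply K3, K4, (K5+K6) (series): (8*s^2 + 2*s - 3)/(8*s^2 + 2*s + 4)
[4] collapse the loop ([K1/(1+K1*K2)] forward, (K3*K4*(K5+K6)) return) - this is the overall T(s), already in the required normalized form

Therefore the answer is (-8*s^4 - 18*s^3 + 56*s^2 + 8*s + 32)/(8*s^3 + 137*s^2 + 50*s + 8).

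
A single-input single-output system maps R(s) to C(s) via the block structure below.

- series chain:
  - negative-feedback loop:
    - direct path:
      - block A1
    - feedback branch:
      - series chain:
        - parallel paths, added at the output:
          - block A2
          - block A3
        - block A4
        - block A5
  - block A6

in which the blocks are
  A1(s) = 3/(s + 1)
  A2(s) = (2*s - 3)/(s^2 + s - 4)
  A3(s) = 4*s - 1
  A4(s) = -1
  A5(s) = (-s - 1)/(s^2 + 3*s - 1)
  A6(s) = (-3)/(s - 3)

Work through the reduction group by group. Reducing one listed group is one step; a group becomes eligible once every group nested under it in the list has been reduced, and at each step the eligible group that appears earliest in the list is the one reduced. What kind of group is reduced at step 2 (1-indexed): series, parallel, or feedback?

Answer: series

Working:
(1) add A2, A3 (parallel)
(2) series reduction of (A2+A3), A4, A5
(3) collapse the loop (A1 forward, ((A2+A3)*A4*A5) return)
(4) series reduction of [A1/(1+A1*((A2+A3)*A4*A5))], A6
So the answer for step 2 is series.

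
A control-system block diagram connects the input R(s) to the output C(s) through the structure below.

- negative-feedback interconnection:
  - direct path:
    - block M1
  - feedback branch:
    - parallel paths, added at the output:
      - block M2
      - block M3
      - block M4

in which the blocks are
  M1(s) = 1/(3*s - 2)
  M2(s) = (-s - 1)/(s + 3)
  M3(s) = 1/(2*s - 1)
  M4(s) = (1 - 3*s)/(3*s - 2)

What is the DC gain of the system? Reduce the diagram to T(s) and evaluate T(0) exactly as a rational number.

Answer: -6/23

Working:
(1) reduce the parallel group M2, M3, M4; result (-12*s^3 - 9*s^2 + 26*s - 11)/(6*s^3 + 11*s^2 - 19*s + 6)
(2) reduce the feedback loop with forward M1 and return (M2+M3+M4); result (6*s^3 + 11*s^2 - 19*s + 6)/(18*s^4 + 9*s^3 - 88*s^2 + 82*s - 23)
Step 2 gives the overall T(s). Then T(0) = 6/(-23) = -6/23.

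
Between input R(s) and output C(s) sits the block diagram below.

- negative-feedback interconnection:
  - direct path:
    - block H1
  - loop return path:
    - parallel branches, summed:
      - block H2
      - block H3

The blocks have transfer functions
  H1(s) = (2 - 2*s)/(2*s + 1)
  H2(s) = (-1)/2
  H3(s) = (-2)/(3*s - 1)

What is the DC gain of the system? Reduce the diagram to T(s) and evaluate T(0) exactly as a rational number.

Reducing step by step:

Step 1 - add H2, H3 (parallel) -> (-3*s - 3)/(6*s - 2)
Step 2 - apply the feedback formula to H1, (H2+H3) -> (-6*s^2 + 8*s - 2)/(9*s^2 + s - 4)
DC gain: substitute s = 0 into T(s) from step 2: T(0) = -2/(-4) = 1/2.

Answer: 1/2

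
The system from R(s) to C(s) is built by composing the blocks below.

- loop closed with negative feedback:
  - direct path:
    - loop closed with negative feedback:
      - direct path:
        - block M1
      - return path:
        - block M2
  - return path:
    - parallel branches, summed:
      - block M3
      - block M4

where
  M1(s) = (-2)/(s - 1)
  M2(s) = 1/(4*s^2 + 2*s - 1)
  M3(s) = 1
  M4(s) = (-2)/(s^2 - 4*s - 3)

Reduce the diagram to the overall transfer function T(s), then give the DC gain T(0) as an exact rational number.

Step 1: apply the feedback formula to M1, M2 = (-8*s^2 - 4*s + 2)/(4*s^3 - 2*s^2 - 3*s - 1)
Step 2: reduce the parallel group M3, M4 = (s^2 - 4*s - 5)/(s^2 - 4*s - 3)
Step 3: close the feedback loop around [M1/(1+M1*M2)], (M3+M4) = (-8*s^4 + 28*s^3 + 42*s^2 + 4*s - 6)/(4*s^5 - 26*s^4 + 21*s^3 + 75*s^2 + 25*s - 7)
Evaluating the step-3 result (the overall T(s)) at s = 0 gives T(0) = -6/(-7) = 6/7.

Therefore the answer is 6/7.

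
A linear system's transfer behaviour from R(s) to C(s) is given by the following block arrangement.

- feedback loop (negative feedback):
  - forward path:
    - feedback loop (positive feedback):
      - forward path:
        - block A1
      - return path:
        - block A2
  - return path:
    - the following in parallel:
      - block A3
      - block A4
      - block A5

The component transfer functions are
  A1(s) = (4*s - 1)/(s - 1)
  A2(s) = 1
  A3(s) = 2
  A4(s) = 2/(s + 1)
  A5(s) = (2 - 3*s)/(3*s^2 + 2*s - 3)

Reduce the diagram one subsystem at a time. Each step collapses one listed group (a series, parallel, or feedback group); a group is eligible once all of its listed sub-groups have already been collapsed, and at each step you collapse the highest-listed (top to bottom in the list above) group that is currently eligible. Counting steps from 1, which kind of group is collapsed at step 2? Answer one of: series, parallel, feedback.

1. close the feedback loop around A1, A2
2. add A3, A4, A5 (parallel)
3. close the feedback loop around [A1/(1-A1*A2)], (A3+A4+A5)
The group at step 2 is a parallel group.

Answer: parallel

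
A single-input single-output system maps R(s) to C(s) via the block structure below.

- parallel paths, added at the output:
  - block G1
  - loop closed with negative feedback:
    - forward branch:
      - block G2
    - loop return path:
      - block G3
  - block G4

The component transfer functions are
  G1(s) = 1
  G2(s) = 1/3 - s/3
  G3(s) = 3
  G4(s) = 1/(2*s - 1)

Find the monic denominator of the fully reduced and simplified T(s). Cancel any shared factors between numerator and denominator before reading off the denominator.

Answer: s^2 - 5*s/2 + 1

Working:
1. reduce the feedback loop with forward G2 and return G3 -> (s - 1)/(3*s - 6)
2. parallel reduction of G1, [G2/(1+G2*G3)], G4 -> (8*s^2 - 15*s + 1)/(6*s^2 - 15*s + 6)
T(s) is the step-2 result (common factors already cancelled). Leading coefficient of the denominator: 6. Divide through by 6 for the monic polynomial.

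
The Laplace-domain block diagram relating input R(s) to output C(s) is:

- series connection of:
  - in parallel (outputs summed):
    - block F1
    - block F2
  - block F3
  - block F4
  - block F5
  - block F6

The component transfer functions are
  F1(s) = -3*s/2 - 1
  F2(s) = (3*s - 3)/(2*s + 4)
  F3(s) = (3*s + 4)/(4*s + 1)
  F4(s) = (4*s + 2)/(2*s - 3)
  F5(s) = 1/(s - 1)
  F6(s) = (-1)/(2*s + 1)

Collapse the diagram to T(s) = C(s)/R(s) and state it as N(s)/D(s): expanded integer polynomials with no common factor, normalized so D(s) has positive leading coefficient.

[1] add F1, F2 (parallel): (-3*s^2 - 5*s - 7)/(2*s + 4)
[2] combine (F1+F2), F3, F4, F5, F6 in series, which is the overall transfer function T(s) = C(s)/R(s) in lowest terms

Hence the answer: (9*s^3 + 27*s^2 + 41*s + 28)/(8*s^4 - 2*s^3 - 29*s^2 + 17*s + 6)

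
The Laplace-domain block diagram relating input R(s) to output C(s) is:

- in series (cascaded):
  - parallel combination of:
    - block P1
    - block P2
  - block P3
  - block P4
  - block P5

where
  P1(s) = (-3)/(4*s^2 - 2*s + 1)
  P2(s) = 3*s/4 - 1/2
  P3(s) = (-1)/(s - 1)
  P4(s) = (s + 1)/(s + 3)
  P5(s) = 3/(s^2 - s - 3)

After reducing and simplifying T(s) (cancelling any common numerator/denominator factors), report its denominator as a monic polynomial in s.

Answer: s^6 + s^5/2 - 33*s^4/4 + 5*s^3/4 + 17*s^2/2 - 21*s/4 + 9/4

Working:
1. reduce the parallel group P1, P2; result (12*s^3 - 14*s^2 + 7*s - 14)/(16*s^2 - 8*s + 4)
2. cascade (P1+P2), P3, P4, P5; result (-36*s^4 + 6*s^3 + 21*s^2 + 21*s + 42)/(16*s^6 + 8*s^5 - 132*s^4 + 20*s^3 + 136*s^2 - 84*s + 36)
The result of step 2 is T(s) in lowest terms. Its denominator has leading coefficient 16; dividing the denominator through by 16 makes it monic.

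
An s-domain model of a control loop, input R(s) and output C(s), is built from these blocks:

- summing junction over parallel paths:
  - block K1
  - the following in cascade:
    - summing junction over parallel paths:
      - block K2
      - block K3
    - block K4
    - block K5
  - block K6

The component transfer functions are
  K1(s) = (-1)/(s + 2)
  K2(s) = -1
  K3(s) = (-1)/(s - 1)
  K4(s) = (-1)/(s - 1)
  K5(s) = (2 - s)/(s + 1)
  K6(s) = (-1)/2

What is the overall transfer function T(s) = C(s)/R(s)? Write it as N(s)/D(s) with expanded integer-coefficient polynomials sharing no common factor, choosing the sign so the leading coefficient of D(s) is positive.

Step 1. add K2, K3 (parallel) -> (-s)/(s - 1)
Step 2. reduce the series chain (K2+K3), K4, K5 -> (-s^2 + 2*s)/(s^3 - s^2 - s + 1)
Step 3. reduce the parallel group K1, ((K2+K3)*K4*K5), K6; the result is T(s) itself (integer coefficients, no common factor, positive leading denominator coefficient)

Final answer: (-s^4 - 5*s^3 + 5*s^2 + 11*s - 4)/(2*s^4 + 2*s^3 - 6*s^2 - 2*s + 4)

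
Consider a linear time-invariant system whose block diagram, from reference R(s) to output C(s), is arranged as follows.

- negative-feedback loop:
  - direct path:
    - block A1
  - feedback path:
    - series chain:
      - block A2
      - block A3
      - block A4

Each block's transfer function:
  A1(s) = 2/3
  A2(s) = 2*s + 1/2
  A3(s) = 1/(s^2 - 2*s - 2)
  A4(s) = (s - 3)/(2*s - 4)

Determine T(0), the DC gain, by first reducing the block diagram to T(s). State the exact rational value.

First reduce the diagram to T(s).

Step 1: series reduction of A2, A3, A4; result (4*s^2 - 11*s - 3)/(4*s^3 - 16*s^2 + 8*s + 16)
Step 2: close the feedback loop around A1, (A2*A3*A4); result (4*s^3 - 16*s^2 + 8*s + 16)/(6*s^3 - 20*s^2 + s + 21)
That last expression is T(s); at s = 0 only the constant terms survive, so T(0) = 16/21.

Answer: 16/21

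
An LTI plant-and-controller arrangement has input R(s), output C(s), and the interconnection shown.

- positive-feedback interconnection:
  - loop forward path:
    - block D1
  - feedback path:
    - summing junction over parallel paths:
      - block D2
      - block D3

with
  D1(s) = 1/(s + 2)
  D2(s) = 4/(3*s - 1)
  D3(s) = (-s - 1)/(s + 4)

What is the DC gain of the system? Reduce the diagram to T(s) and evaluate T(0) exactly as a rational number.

First reduce the diagram to T(s).

(1) sum the parallel branches D2, D3; result (-3*s^2 + 2*s + 17)/(3*s^2 + 11*s - 4)
(2) collapse the loop (D1 forward, (D2+D3) return); result (3*s^2 + 11*s - 4)/(3*s^3 + 20*s^2 + 16*s - 25)
The step-2 result is T(s). Setting s = 0: T(0) = -4/(-25) = 4/25.

Answer: 4/25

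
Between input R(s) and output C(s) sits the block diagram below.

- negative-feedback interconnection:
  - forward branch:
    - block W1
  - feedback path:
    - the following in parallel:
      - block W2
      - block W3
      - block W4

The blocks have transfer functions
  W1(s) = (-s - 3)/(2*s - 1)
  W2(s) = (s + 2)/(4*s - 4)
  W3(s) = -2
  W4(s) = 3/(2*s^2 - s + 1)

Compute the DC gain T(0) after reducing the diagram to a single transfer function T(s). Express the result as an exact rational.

Step 1 - parallel reduction of W2, W3, W4: (-14*s^3 + 27*s^2 - 5*s - 2)/(8*s^3 - 12*s^2 + 8*s - 4)
Step 2 - apply the feedback formula to W1, (W2+W3+W4): (-8*s^4 - 12*s^3 + 28*s^2 - 20*s + 12)/(30*s^4 - 17*s^3 - 48*s^2 + s + 10)
That last expression is T(s); at s = 0 only the constant terms survive, so T(0) = 12/10 = 6/5.

Answer: 6/5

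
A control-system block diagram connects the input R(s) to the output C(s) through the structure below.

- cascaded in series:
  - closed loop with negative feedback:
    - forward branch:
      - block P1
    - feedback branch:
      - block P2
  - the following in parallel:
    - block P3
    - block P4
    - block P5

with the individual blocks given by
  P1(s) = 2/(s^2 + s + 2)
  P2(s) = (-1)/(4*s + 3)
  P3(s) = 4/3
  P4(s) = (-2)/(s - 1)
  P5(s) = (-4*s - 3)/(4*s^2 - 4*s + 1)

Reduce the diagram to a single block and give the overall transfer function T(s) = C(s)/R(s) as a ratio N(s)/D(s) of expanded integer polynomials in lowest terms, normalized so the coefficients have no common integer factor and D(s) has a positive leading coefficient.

First reduce the diagram to T(s).

[1] apply the feedback formula to P1, P2 -> (8*s + 6)/(4*s^3 + 7*s^2 + 11*s + 4)
[2] combine P3, P4, P5 in parallel -> (16*s^3 - 68*s^2 + 47*s - 1)/(12*s^3 - 24*s^2 + 15*s - 3)
[3] combine [P1/(1+P1*P2)], (P3+P4+P5) in series, giving the overall T(s)

Answer: (128*s^4 - 448*s^3 - 32*s^2 + 274*s - 6)/(48*s^6 - 12*s^5 + 24*s^4 - 123*s^3 + 48*s^2 + 27*s - 12)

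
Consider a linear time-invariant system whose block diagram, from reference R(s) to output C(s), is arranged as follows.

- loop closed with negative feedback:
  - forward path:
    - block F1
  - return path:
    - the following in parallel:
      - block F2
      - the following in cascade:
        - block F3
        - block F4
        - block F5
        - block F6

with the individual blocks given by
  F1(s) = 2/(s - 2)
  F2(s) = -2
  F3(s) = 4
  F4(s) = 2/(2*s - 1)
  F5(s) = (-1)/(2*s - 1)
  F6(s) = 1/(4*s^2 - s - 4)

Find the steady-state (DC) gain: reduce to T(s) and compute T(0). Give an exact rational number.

Step 1 - cascade F3, F4, F5, F6; result (-8)/(16*s^4 - 20*s^3 - 8*s^2 + 15*s - 4)
Step 2 - reduce the parallel group F2, (F3*F4*F5*F6); result (-32*s^4 + 40*s^3 + 16*s^2 - 30*s)/(16*s^4 - 20*s^3 - 8*s^2 + 15*s - 4)
Step 3 - apply the feedback formula to F1, (F2+(F3*F4*F5*F6)); result (32*s^4 - 40*s^3 - 16*s^2 + 30*s - 8)/(16*s^5 - 116*s^4 + 112*s^3 + 63*s^2 - 94*s + 8)
Step 3 gives the overall T(s). Then T(0) = -8/8 = -1.

Hence the answer: -1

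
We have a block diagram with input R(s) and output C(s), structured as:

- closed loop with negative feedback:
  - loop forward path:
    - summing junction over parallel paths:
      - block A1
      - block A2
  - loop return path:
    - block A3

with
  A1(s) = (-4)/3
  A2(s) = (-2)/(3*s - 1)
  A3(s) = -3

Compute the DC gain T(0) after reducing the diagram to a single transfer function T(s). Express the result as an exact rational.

Answer: -2/3

Working:
Step 1. combine A1, A2 in parallel; result (-12*s - 2)/(9*s - 3)
Step 2. close the feedback loop around (A1+A2), A3; result (-12*s - 2)/(45*s + 3)
Evaluating the step-2 result (the overall T(s)) at s = 0 gives T(0) = -2/3.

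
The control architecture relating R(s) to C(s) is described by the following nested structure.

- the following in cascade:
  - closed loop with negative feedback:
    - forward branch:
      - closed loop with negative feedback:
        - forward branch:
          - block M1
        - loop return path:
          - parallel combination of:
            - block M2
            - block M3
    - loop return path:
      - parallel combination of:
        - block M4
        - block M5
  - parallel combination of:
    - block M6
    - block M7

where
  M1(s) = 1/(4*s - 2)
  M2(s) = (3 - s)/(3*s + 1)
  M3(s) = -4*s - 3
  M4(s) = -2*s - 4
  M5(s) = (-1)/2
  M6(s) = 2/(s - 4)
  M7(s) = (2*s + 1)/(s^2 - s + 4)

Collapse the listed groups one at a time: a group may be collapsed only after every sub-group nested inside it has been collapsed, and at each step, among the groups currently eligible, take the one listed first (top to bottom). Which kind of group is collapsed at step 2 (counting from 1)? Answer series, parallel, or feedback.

Step 1 - parallel reduction of M2, M3
Step 2 - collapse the loop (M1 forward, (M2+M3) return)
Step 3 - parallel reduction of M4, M5
Step 4 - close the feedback loop around [M1/(1+M1*(M2+M3))], (M4+M5)
Step 5 - parallel reduction of M6, M7
Step 6 - reduce the series chain [[M1/(1+M1*(M2+M3))]/(1+[M1/(1+M1*(M2+M3))]*(M4+M5))], (M6+M7)
At step 2 the group reduced is feedback.

Hence the answer: feedback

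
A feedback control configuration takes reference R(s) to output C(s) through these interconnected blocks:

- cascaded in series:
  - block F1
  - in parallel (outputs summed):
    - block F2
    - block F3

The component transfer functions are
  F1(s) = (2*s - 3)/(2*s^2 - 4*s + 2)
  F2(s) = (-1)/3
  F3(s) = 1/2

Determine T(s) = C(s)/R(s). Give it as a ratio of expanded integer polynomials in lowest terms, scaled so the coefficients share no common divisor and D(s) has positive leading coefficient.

Step 1: parallel reduction of F2, F3 gives 1/6
Step 2: series reduction of F1, (F2+F3), which is the overall transfer function T(s) = C(s)/R(s) in lowest terms

Answer: (2*s - 3)/(12*s^2 - 24*s + 12)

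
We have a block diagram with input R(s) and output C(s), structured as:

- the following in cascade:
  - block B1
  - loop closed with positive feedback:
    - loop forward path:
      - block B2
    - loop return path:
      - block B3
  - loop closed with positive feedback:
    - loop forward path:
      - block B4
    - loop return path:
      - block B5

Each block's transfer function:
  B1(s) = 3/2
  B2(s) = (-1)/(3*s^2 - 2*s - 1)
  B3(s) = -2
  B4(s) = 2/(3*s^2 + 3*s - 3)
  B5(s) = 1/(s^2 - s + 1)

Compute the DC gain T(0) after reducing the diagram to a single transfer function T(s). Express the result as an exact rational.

Step 1: reduce the feedback loop with forward B2 and return B3 -> (-1)/(3*s^2 - 2*s - 3)
Step 2: apply the feedback formula to B4, B5 -> (2*s^2 - 2*s + 2)/(3*s^4 - 3*s^2 + 6*s - 5)
Step 3: cascade B1, [B2/(1-B2*B3)], [B4/(1-B4*B5)] -> (-3*s^2 + 3*s - 3)/(9*s^6 - 6*s^5 - 18*s^4 + 24*s^3 - 18*s^2 - 8*s + 15)
That last expression is T(s); at s = 0 only the constant terms survive, so T(0) = -3/15 = -1/5.

Therefore the answer is -1/5.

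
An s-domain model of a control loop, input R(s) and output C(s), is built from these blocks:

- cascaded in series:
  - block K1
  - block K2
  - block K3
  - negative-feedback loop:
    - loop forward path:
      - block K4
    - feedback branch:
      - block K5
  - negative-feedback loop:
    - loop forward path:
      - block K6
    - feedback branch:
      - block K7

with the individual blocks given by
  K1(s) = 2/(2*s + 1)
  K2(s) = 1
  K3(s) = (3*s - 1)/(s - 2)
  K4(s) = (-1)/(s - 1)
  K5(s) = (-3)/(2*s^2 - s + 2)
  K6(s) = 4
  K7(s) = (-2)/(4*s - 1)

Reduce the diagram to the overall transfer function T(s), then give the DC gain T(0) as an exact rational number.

The answer is -8/9.

Reasoning:
Step 1 - collapse the loop (K4 forward, K5 return): (-2*s^2 + s - 2)/(2*s^3 - 3*s^2 + 3*s + 1)
Step 2 - apply the feedback formula to K6, K7: (16*s - 4)/(4*s - 9)
Step 3 - series reduction of K1, K2, K3, [K4/(1+K4*K5)], [K6/(1+K6*K7)]: (-192*s^4 + 208*s^3 - 264*s^2 + 120*s - 16)/(16*s^6 - 84*s^5 + 152*s^4 - 103*s^3 - 27*s^2 + 73*s + 18)
Evaluating the step-3 result (the overall T(s)) at s = 0 gives T(0) = -16/18 = -8/9.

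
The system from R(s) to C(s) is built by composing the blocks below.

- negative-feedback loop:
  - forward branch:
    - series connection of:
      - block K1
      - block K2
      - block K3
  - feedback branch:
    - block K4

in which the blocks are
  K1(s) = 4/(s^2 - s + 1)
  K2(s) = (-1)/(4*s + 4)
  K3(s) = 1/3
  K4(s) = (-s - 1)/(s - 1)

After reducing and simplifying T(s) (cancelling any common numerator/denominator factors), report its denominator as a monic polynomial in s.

1. cascade K1, K2, K3 gives (-1)/(3*s^3 + 3)
2. reduce the feedback loop with forward (K1*K2*K3) and return K4 gives (1 - s)/(3*s^4 - 3*s^3 + 4*s - 2)
T(s) is the step-2 result (common factors already cancelled). Leading coefficient of the denominator: 3. Divide through by 3 for the monic polynomial.

Final answer: s^4 - s^3 + 4*s/3 - 2/3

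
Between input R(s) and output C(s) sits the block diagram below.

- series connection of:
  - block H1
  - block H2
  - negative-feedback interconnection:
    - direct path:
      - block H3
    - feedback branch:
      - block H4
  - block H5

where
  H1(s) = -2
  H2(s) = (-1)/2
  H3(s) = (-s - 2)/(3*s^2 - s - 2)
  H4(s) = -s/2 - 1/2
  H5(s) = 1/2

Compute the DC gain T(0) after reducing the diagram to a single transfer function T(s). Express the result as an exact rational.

1. feedback reduction of H3, H4: (-2*s - 4)/(7*s^2 + s - 2)
2. reduce the series chain H1, H2, [H3/(1+H3*H4)], H5: (-s - 2)/(7*s^2 + s - 2)
The step-2 result is T(s). Setting s = 0: T(0) = -2/(-2) = 1.

Answer: 1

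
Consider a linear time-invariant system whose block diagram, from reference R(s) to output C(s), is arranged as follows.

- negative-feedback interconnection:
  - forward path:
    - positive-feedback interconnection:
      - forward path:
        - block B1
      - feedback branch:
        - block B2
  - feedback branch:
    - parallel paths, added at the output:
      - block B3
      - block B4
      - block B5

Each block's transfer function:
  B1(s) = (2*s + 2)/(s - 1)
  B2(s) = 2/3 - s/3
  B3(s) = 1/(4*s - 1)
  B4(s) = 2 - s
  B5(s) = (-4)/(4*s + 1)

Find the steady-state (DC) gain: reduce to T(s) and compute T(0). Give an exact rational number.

(1) apply the feedback formula to B1, B2 -> (6*s + 6)/(2*s^2 + s - 7)
(2) add B3, B4, B5 (parallel) -> (-16*s^3 + 32*s^2 - 11*s + 3)/(16*s^2 - 1)
(3) reduce the feedback loop with forward [B1/(1-B1*B2)] and return (B3+B4+B5) -> (-96*s^3 - 96*s^2 + 6*s + 6)/(64*s^4 - 112*s^3 - 12*s^2 + 49*s - 25)
Step 3 gives the overall T(s). Then T(0) = 6/(-25) = -6/25.

Final answer: -6/25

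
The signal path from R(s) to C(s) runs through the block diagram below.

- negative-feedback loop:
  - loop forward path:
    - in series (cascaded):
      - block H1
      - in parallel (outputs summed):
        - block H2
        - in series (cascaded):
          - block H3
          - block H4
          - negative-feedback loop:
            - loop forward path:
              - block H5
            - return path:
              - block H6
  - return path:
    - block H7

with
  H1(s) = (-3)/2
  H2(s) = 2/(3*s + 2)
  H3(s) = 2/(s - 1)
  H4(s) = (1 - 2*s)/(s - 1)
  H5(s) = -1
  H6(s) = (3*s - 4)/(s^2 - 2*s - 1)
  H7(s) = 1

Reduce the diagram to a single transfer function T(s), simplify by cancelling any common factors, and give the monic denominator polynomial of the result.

Step 1 - collapse the loop (H5 forward, H6 return) gives (-s^2 + 2*s + 1)/(s^2 - 5*s + 3)
Step 2 - series reduction of H3, H4, [H5/(1+H5*H6)] gives (4*s^3 - 10*s^2 + 2)/(s^4 - 7*s^3 + 14*s^2 - 11*s + 3)
Step 3 - add H2, (H3*H4*[H5/(1+H5*H6)]) (parallel) gives (14*s^4 - 36*s^3 + 8*s^2 - 16*s + 10)/(3*s^5 - 19*s^4 + 28*s^3 - 5*s^2 - 13*s + 6)
Step 4 - reduce the series chain H1, (H2+(H3*H4*[H5/(1+H5*H6)])) gives (-21*s^4 + 54*s^3 - 12*s^2 + 24*s - 15)/(3*s^5 - 19*s^4 + 28*s^3 - 5*s^2 - 13*s + 6)
Step 5 - reduce the feedback loop with forward (H1*(H2+(H3*H4*[H5/(1+H5*H6)]))) and return H7 gives (-21*s^4 + 54*s^3 - 12*s^2 + 24*s - 15)/(3*s^5 - 40*s^4 + 82*s^3 - 17*s^2 + 11*s - 9)
That last expression is T(s), already simplified. Scaling its denominator by 1/3 (the reciprocal of the leading coefficient) yields the monic denominator.

Hence the answer: s^5 - 40*s^4/3 + 82*s^3/3 - 17*s^2/3 + 11*s/3 - 3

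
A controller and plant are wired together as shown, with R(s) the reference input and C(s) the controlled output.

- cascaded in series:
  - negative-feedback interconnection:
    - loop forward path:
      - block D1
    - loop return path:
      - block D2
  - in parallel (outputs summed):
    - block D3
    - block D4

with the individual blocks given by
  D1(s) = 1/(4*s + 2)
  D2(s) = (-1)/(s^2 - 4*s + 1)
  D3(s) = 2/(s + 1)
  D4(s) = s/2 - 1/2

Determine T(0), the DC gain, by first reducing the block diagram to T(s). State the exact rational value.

[1] collapse the loop (D1 forward, D2 return); result (s^2 - 4*s + 1)/(4*s^3 - 14*s^2 - 4*s + 1)
[2] sum the parallel branches D3, D4; result (s^2 + 3)/(2*s + 2)
[3] reduce the series chain [D1/(1+D1*D2)], (D3+D4); result (s^4 - 4*s^3 + 4*s^2 - 12*s + 3)/(8*s^4 - 20*s^3 - 36*s^2 - 6*s + 2)
DC gain: substitute s = 0 into T(s) from step 3: T(0) = 3/2.

Final answer: 3/2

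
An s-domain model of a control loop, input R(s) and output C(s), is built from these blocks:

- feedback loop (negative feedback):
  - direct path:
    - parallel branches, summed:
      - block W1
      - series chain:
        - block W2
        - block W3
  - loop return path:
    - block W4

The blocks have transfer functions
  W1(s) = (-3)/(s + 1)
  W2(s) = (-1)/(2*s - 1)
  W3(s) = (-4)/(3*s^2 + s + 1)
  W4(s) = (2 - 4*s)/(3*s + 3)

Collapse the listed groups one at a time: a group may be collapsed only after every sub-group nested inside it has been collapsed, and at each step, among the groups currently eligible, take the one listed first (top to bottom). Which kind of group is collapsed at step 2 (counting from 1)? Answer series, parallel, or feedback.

Reducing step by step:

(1) multiply W2, W3 (series)
(2) combine W1, (W2*W3) in parallel
(3) reduce the feedback loop with forward (W1+(W2*W3)) and return W4
Step 2: parallel.

Answer: parallel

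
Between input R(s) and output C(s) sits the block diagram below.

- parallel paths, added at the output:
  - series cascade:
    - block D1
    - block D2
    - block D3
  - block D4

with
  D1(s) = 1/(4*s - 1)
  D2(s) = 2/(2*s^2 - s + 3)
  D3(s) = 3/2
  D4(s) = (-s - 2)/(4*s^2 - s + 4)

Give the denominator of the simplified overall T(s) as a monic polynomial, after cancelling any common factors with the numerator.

Reducing step by step:

Step 1: combine D1, D2, D3 in series; result 3/(8*s^3 - 6*s^2 + 13*s - 3)
Step 2: parallel reduction of (D1*D2*D3), D4; result (-8*s^4 - 10*s^3 + 11*s^2 - 26*s + 18)/(32*s^5 - 32*s^4 + 90*s^3 - 49*s^2 + 55*s - 12)
The result of step 2 is T(s) in lowest terms. Its denominator has leading coefficient 32; dividing the denominator through by 32 makes it monic.

Answer: s^5 - s^4 + 45*s^3/16 - 49*s^2/32 + 55*s/32 - 3/8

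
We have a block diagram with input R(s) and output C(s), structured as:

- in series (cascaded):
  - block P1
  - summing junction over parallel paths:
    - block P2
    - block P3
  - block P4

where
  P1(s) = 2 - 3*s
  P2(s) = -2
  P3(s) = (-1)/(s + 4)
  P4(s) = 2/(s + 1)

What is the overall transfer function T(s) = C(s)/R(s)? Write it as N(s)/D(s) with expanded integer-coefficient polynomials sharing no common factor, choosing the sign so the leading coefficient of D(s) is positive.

First reduce the diagram to T(s).

Step 1. reduce the parallel group P2, P3 = (-2*s - 9)/(s + 4)
Step 2. combine P1, (P2+P3), P4 in series: this yields T(s), and no further normalization is needed

Answer: (12*s^2 + 46*s - 36)/(s^2 + 5*s + 4)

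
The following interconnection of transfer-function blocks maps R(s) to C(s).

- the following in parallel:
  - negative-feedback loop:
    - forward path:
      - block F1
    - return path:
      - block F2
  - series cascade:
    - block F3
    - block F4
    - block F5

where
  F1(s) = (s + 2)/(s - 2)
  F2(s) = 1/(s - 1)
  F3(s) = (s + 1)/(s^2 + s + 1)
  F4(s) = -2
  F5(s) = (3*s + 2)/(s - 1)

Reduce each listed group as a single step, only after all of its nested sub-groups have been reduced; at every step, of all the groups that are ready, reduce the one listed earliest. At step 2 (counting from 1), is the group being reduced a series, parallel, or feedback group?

Reducing step by step:

1. close the feedback loop around F1, F2
2. multiply F3, F4, F5 (series)
3. sum the parallel branches [F1/(1+F1*F2)], (F3*F4*F5)
So the answer for step 2 is series.

Answer: series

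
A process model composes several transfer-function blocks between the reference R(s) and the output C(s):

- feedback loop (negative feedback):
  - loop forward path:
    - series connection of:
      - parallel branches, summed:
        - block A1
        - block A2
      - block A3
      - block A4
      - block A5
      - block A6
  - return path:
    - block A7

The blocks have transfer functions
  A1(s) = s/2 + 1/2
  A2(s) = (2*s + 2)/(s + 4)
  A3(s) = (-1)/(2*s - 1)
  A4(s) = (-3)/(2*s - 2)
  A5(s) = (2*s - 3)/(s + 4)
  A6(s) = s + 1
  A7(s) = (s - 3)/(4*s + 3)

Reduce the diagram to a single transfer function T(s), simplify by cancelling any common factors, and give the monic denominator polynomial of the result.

Reducing step by step:

Step 1. parallel reduction of A1, A2 = (s^2 + 9*s + 8)/(2*s + 8)
Step 2. series reduction of (A1+A2), A3, A4, A5, A6 = (6*s^4 + 51*s^3 + 12*s^2 - 105*s - 72)/(8*s^4 + 52*s^3 + 36*s^2 - 160*s + 64)
Step 3. apply the feedback formula to ((A1+A2)*A3*A4*A5*A6), A7 = (24*s^5 + 222*s^4 + 201*s^3 - 384*s^2 - 603*s - 216)/(38*s^5 + 265*s^4 + 159*s^3 - 673*s^2 + 19*s + 408)
The result of step 3 is T(s) in lowest terms. Its denominator has leading coefficient 38; dividing the denominator through by 38 makes it monic.

Answer: s^5 + 265*s^4/38 + 159*s^3/38 - 673*s^2/38 + s/2 + 204/19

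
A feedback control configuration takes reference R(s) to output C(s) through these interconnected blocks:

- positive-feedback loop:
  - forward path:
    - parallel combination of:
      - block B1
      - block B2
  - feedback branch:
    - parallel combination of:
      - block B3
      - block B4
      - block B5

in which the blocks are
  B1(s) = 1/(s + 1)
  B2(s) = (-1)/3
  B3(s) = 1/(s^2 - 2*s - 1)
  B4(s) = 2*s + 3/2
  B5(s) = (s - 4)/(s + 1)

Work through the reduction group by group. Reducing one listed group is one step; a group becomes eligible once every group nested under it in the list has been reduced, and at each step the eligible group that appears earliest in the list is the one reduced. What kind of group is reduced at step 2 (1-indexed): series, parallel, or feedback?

Step 1: parallel reduction of B1, B2
Step 2: combine B3, B4, B5 in parallel
Step 3: apply the feedback formula to (B1+B2), (B3+B4+B5)
Step 2 collapses a parallel group.

Therefore the answer is parallel.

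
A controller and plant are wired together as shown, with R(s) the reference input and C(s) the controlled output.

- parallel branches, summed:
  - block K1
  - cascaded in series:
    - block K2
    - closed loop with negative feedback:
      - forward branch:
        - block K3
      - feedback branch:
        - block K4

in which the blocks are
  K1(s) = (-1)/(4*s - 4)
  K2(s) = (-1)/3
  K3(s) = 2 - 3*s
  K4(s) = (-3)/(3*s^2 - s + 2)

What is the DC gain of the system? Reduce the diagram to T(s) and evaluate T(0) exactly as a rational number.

(1) reduce the feedback loop with forward K3 and return K4, giving (-9*s^3 + 9*s^2 - 8*s + 4)/(3*s^2 + 8*s - 4)
(2) reduce the series chain K2, [K3/(1+K3*K4)], giving (9*s^3 - 9*s^2 + 8*s - 4)/(9*s^2 + 24*s - 12)
(3) sum the parallel branches K1, (K2*[K3/(1+K3*K4)]), giving (36*s^4 - 72*s^3 + 59*s^2 - 72*s + 28)/(36*s^3 + 60*s^2 - 144*s + 48)
That last expression is T(s); at s = 0 only the constant terms survive, so T(0) = 28/48 = 7/12.

Final answer: 7/12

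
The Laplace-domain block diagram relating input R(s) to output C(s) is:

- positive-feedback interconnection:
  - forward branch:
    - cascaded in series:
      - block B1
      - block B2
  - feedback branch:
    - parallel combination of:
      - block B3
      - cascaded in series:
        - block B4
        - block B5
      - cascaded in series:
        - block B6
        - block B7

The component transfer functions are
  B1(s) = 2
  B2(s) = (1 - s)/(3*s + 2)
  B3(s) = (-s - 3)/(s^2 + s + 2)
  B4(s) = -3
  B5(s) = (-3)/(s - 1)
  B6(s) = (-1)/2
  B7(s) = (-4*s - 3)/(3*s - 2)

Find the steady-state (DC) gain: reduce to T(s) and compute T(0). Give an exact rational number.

1. multiply B1, B2 (series) gives (2 - 2*s)/(3*s + 2)
2. series reduction of B4, B5 gives 9/(s - 1)
3. multiply B6, B7 (series) gives (4*s + 3)/(6*s - 4)
4. reduce the parallel group B3, (B4*B5), (B6*B7) gives (4*s^4 + 51*s^3 + 14*s^2 + 93*s - 90)/(6*s^4 - 4*s^3 + 6*s^2 - 16*s + 8)
5. collapse the loop ((B1*B2) forward, (B3+(B4*B5)+(B6*B7)) return) gives (-6*s^4 + 4*s^3 - 6*s^2 + 16*s - 8)/(13*s^4 + 60*s^3 + 28*s^2 + 89*s - 98)
That last expression is T(s); at s = 0 only the constant terms survive, so T(0) = -8/(-98) = 4/49.

Answer: 4/49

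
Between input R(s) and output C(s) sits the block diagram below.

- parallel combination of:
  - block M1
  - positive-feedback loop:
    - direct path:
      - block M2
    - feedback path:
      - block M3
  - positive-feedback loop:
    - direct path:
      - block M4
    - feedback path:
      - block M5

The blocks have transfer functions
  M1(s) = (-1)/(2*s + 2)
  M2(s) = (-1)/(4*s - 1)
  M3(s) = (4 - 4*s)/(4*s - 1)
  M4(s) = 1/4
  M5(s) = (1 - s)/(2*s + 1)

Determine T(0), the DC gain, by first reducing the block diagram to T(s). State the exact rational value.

1. close the feedback loop around M2, M3 -> (1 - 4*s)/(16*s^2 - 12*s + 5)
2. collapse the loop (M4 forward, M5 return) -> (2*s + 1)/(9*s + 3)
3. combine M1, [M2/(1-M2*M3)], [M4/(1-M4*M5)] in parallel -> (64*s^4 - 168*s^3 - 38*s^2 - 3*s + 1)/(288*s^4 + 168*s^3 - 102*s^2 + 48*s + 30)
The step-3 result is T(s). Setting s = 0: T(0) = 1/30.

Answer: 1/30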